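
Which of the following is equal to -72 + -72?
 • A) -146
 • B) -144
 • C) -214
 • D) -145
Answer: B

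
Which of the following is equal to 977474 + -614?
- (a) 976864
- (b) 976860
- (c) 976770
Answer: b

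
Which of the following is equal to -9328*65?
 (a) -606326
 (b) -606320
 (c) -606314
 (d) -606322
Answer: b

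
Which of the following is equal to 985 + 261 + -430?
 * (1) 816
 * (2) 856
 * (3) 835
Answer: 1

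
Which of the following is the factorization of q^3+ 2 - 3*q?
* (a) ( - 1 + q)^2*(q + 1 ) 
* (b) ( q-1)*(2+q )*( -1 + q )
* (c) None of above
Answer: b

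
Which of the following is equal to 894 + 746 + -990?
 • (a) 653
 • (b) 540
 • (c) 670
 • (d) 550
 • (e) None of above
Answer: e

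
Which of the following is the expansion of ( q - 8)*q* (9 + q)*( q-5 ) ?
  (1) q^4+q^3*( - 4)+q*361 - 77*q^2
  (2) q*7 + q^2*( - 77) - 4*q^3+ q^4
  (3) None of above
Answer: 3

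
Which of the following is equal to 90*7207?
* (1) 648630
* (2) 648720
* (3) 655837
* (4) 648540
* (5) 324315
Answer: 1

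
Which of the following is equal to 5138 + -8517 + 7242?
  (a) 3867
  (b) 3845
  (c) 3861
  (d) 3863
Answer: d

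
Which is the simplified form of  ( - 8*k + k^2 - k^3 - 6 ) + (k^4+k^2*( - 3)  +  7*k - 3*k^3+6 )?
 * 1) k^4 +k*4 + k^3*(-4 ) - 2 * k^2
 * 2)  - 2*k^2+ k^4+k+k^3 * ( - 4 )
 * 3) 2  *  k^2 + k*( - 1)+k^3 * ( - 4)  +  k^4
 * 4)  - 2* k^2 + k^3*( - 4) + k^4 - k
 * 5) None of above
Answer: 4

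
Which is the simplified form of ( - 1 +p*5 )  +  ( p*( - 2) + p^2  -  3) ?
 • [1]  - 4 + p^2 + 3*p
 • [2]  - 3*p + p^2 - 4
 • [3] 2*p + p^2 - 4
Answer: 1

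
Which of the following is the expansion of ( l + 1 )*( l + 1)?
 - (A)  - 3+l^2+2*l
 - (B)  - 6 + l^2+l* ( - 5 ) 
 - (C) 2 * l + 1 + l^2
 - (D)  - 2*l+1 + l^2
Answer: C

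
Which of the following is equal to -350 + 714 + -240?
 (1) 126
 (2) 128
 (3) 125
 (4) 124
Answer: 4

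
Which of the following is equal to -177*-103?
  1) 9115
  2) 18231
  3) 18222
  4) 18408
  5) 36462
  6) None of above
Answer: 2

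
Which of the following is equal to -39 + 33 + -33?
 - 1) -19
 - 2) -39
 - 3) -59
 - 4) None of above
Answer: 2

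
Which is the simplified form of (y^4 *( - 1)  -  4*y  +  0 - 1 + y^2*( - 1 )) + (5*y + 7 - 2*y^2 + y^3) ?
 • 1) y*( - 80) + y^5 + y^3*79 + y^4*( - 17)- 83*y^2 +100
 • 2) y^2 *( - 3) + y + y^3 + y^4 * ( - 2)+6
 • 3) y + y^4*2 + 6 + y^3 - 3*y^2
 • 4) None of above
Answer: 4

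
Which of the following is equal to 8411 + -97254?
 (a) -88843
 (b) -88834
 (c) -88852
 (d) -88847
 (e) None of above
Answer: a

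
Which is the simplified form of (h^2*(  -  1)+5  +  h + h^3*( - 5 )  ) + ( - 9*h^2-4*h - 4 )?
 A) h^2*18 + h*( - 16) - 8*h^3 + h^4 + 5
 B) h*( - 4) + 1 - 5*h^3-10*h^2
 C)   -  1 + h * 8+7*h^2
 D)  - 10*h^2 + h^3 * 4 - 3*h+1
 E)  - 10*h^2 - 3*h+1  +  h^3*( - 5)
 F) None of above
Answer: E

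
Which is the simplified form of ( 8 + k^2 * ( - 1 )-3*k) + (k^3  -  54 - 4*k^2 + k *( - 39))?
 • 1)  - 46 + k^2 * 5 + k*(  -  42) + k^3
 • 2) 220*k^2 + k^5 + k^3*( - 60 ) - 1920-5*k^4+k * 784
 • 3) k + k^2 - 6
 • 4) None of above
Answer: 4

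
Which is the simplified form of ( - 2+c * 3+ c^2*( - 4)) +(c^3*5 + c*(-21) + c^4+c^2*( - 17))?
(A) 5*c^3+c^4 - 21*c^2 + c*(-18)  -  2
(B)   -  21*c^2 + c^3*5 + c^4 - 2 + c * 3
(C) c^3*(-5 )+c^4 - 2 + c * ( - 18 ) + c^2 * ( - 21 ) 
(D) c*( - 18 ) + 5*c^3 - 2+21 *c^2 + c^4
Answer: A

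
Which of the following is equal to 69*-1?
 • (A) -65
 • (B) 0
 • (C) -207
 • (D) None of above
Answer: D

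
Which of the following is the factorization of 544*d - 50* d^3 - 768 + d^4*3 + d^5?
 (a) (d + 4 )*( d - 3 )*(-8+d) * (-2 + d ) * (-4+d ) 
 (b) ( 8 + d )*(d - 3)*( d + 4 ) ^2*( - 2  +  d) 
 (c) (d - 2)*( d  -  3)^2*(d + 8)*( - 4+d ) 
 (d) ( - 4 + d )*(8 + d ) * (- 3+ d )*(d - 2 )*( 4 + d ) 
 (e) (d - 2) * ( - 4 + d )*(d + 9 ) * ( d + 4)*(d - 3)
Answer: d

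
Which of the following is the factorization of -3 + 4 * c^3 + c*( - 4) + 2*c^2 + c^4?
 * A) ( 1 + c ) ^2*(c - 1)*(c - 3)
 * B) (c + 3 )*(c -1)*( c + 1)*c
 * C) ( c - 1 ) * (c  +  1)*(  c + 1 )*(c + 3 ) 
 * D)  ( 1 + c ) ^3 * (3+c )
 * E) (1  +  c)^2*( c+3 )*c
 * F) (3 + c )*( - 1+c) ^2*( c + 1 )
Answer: C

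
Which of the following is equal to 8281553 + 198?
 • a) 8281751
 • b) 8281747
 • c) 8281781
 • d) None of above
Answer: a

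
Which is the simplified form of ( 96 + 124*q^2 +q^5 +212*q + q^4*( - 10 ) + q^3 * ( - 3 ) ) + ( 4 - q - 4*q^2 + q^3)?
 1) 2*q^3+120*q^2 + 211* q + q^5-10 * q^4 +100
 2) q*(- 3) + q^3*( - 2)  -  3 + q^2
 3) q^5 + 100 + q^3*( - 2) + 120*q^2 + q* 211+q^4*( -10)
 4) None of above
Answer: 3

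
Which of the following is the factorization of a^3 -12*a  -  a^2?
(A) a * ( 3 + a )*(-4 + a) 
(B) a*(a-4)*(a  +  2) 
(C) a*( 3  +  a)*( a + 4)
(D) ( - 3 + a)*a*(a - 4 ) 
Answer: A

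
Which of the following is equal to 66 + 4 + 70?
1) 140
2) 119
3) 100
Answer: 1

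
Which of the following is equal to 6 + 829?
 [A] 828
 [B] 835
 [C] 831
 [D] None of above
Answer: B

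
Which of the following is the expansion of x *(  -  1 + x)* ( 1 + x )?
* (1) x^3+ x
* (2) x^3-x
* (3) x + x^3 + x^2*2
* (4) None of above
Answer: 2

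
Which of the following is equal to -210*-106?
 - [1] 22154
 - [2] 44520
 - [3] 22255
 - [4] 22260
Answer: 4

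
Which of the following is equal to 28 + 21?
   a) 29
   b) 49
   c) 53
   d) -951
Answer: b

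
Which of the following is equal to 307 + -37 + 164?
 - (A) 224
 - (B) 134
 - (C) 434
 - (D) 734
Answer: C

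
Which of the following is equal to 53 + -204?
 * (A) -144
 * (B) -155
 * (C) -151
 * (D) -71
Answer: C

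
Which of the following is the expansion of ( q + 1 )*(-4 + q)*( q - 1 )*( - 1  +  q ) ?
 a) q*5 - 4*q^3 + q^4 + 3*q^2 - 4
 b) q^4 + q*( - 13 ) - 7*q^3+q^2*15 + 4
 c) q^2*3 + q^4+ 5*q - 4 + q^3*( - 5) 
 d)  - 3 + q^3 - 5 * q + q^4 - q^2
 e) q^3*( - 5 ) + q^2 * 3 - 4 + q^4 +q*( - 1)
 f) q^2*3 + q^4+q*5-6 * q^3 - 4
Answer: c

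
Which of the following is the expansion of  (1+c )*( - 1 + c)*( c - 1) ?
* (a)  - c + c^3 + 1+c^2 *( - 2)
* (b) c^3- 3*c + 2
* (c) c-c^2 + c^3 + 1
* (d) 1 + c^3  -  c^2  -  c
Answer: d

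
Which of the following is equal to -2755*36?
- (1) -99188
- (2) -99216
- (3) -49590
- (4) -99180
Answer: 4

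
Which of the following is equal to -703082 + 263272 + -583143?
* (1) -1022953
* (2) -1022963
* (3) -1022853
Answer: 1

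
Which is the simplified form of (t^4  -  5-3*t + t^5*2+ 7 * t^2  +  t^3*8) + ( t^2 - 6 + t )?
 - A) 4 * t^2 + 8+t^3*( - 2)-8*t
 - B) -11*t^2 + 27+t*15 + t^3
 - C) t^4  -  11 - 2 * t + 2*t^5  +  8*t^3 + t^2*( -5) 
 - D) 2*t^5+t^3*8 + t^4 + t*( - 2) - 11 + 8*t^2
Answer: D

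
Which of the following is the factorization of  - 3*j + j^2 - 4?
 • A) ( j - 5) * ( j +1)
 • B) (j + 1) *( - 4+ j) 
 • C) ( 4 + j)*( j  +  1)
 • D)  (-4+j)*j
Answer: B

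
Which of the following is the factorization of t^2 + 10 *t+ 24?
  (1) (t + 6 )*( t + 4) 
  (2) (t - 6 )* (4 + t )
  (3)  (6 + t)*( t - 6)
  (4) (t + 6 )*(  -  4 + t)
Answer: 1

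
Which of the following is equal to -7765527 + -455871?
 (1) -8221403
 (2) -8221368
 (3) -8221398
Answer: 3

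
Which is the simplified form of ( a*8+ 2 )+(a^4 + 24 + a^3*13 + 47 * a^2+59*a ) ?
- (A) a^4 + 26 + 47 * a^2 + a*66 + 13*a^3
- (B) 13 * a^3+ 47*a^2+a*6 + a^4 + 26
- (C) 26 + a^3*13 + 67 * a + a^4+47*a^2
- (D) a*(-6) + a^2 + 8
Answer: C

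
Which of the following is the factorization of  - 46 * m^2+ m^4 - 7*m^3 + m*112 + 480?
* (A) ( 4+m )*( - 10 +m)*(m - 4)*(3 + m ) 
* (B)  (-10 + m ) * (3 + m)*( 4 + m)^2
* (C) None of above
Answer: A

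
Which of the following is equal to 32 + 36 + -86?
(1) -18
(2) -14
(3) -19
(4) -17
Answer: 1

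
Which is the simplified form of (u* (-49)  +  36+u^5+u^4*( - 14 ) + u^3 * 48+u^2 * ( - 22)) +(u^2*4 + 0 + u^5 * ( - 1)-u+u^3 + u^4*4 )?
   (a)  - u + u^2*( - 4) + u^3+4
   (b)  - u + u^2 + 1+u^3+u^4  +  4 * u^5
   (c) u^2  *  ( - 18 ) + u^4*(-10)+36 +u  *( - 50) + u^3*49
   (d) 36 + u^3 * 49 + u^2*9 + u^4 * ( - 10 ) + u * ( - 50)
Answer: c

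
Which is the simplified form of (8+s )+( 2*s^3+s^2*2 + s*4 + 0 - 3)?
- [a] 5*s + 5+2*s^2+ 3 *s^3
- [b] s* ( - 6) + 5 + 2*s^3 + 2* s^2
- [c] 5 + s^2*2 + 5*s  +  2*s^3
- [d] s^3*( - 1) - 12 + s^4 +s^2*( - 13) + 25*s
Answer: c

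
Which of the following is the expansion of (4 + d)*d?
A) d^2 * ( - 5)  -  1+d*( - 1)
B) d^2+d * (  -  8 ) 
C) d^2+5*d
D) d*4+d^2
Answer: D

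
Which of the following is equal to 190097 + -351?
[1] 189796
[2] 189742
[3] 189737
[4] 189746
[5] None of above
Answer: 4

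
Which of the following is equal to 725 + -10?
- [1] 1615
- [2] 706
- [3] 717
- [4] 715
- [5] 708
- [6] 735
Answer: 4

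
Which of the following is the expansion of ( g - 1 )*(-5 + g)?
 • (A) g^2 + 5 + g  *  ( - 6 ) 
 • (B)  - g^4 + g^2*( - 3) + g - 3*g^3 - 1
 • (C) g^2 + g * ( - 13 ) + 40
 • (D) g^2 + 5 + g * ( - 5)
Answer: A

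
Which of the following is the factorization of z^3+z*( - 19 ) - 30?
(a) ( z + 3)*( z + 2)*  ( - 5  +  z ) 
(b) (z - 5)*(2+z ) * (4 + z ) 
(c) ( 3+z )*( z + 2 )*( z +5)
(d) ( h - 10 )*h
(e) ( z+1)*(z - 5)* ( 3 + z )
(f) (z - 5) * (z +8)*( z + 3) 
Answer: a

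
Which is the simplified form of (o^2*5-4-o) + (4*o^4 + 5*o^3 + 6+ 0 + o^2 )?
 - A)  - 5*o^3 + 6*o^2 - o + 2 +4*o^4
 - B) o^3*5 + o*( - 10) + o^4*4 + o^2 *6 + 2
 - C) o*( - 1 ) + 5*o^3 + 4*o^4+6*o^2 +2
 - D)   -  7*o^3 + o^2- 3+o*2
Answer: C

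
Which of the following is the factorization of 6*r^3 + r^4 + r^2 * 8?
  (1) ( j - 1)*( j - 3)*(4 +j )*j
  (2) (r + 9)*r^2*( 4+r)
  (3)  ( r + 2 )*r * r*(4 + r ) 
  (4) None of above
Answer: 3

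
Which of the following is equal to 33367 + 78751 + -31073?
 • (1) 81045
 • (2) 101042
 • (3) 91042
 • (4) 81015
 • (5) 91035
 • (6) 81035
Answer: 1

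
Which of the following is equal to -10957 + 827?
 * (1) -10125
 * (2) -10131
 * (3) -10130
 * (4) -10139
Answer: 3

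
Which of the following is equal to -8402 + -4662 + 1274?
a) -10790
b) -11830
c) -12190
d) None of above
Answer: d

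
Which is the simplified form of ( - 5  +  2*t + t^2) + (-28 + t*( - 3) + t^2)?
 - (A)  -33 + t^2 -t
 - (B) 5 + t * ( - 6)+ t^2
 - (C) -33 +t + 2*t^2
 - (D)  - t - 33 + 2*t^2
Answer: D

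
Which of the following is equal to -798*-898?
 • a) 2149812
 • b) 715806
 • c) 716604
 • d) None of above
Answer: c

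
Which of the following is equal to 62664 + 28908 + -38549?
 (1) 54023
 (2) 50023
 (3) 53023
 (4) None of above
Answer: 3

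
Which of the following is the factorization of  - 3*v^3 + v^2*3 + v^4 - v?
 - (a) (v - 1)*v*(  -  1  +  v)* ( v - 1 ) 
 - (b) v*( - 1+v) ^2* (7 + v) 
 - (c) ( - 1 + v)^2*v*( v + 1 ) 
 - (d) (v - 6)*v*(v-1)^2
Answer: a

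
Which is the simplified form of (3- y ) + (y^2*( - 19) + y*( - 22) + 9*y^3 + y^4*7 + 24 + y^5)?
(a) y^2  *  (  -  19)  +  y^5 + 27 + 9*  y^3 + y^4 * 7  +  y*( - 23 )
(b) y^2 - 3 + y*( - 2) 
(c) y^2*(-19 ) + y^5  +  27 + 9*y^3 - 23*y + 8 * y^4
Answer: a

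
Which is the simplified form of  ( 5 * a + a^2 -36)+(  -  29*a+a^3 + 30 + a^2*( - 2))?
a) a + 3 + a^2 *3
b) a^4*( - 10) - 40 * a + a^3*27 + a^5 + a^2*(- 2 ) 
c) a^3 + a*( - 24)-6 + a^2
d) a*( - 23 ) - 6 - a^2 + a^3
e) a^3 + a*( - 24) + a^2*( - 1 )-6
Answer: e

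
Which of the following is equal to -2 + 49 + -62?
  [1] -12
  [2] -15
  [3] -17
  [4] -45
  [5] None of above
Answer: 2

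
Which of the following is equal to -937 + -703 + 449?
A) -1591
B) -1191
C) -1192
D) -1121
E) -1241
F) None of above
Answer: B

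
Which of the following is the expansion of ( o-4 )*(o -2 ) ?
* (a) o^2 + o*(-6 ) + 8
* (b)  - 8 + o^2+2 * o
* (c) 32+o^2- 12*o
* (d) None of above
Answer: a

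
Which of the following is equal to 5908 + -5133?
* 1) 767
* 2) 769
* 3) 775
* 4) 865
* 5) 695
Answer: 3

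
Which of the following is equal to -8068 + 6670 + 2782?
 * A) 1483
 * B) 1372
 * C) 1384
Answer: C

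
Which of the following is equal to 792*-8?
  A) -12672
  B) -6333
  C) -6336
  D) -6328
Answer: C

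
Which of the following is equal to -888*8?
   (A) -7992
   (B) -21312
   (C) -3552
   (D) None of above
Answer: D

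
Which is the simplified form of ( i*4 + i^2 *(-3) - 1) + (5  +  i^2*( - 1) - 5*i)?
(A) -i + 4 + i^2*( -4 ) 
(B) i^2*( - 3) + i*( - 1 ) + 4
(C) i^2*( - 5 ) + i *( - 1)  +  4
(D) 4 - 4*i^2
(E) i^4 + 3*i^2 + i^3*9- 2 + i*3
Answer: A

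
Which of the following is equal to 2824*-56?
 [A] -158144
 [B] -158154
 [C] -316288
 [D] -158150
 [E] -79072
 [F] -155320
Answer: A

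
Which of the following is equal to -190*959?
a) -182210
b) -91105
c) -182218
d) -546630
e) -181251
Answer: a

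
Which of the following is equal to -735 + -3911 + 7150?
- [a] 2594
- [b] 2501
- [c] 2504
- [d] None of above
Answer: c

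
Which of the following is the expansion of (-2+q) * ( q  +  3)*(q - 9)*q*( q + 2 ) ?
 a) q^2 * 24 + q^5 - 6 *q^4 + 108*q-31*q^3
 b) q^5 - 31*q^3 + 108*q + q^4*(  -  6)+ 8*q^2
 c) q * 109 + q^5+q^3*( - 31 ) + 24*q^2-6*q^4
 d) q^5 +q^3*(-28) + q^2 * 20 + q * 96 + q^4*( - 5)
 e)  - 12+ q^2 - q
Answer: a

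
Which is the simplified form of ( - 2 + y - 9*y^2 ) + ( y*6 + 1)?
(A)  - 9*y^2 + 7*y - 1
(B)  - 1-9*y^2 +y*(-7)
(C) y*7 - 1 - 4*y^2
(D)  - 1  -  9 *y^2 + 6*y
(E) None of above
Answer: A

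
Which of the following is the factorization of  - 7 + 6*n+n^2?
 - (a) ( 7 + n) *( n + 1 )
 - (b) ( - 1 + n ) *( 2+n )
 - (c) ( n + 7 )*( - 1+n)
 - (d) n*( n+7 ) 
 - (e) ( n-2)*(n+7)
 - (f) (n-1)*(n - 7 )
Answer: c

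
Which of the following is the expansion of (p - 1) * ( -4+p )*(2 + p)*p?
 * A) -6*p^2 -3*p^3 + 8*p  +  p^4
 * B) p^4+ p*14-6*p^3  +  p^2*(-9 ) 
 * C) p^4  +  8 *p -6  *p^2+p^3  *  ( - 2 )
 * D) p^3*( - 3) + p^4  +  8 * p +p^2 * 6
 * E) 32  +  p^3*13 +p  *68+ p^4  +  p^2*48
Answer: A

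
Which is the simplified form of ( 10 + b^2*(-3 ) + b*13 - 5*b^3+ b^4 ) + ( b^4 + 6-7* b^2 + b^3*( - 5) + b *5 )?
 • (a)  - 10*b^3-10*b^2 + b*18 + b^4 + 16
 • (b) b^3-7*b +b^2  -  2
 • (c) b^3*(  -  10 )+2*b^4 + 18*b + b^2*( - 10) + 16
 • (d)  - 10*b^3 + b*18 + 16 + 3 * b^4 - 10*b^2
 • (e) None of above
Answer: c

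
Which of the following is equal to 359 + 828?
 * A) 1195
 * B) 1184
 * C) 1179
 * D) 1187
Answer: D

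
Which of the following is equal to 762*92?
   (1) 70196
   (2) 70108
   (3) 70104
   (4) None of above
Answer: 3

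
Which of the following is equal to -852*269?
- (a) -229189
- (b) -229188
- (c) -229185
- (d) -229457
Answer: b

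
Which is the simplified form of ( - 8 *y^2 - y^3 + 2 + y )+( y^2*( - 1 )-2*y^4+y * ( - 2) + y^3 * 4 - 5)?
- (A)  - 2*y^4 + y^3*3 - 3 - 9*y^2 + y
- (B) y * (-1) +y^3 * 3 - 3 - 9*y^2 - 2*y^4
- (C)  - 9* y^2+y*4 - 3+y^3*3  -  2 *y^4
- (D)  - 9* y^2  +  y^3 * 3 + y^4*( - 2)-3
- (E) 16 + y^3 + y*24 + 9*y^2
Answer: B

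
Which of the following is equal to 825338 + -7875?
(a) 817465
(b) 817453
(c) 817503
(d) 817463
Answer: d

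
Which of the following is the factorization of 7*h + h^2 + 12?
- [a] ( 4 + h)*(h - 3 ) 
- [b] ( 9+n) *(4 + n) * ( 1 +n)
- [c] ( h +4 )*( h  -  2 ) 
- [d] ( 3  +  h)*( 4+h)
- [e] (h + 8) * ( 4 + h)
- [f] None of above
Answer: d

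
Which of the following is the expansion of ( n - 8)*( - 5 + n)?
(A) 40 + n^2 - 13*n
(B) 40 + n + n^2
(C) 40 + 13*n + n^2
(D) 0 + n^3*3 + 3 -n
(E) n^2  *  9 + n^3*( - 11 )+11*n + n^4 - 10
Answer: A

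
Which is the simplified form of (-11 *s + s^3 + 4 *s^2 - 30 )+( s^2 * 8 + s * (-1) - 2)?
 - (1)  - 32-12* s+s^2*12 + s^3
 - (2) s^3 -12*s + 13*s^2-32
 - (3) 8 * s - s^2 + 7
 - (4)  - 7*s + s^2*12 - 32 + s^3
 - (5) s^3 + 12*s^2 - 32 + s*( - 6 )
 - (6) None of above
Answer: 1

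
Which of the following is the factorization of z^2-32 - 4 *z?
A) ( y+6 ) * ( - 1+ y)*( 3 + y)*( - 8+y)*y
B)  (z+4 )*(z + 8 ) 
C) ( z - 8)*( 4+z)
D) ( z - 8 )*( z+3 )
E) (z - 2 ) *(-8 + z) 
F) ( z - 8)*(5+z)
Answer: C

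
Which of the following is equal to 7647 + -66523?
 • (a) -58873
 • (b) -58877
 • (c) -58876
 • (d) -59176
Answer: c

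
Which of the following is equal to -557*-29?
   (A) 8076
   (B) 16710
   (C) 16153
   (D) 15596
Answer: C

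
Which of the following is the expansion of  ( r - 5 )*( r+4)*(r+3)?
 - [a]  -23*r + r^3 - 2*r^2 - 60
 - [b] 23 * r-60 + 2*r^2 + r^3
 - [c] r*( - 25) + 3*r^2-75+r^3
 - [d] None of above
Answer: d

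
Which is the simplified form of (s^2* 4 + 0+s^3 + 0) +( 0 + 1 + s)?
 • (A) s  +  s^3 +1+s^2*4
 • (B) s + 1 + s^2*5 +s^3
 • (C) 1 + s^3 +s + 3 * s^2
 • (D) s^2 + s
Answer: A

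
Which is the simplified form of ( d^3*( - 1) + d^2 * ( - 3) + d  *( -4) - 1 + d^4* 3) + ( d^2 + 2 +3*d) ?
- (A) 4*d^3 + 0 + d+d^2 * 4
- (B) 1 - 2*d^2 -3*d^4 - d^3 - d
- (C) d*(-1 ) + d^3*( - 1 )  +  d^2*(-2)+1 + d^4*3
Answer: C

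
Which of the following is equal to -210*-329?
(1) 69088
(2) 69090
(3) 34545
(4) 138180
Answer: 2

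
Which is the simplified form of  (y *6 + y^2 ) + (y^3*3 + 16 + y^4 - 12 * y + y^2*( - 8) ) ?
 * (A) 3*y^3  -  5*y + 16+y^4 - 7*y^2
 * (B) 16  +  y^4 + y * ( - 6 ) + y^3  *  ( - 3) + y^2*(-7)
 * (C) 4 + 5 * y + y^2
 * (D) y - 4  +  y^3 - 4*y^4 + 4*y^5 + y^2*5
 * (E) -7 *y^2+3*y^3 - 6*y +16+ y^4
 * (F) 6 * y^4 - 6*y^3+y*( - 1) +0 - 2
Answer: E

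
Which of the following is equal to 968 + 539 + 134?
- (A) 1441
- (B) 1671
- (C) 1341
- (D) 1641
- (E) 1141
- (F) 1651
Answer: D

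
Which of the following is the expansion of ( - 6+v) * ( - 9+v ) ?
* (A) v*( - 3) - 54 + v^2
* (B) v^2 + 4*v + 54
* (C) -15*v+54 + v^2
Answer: C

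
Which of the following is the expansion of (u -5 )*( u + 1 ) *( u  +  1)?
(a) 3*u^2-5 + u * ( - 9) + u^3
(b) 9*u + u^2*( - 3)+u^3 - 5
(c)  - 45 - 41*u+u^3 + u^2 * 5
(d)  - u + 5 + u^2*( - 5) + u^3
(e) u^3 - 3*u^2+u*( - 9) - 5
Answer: e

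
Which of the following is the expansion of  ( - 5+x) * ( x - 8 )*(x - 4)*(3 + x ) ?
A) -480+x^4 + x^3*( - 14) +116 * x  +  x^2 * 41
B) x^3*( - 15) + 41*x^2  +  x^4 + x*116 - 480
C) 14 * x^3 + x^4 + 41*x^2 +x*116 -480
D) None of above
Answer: A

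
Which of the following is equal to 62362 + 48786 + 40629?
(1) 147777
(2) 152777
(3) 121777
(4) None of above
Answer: 4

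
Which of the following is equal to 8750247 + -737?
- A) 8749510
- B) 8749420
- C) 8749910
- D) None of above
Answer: A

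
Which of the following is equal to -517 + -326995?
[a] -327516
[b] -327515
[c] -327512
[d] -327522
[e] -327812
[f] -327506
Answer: c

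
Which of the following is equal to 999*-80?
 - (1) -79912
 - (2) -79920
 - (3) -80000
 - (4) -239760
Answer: 2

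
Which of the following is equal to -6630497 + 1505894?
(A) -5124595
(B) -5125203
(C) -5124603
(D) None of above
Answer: C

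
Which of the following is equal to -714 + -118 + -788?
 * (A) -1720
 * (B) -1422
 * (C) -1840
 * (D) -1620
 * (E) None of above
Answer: D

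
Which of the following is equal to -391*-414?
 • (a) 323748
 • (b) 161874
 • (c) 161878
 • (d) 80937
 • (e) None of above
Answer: b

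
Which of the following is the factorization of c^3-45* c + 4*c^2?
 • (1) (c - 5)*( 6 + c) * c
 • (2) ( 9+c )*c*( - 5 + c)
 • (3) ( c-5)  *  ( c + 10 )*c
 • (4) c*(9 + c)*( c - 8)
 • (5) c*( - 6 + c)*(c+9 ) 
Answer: 2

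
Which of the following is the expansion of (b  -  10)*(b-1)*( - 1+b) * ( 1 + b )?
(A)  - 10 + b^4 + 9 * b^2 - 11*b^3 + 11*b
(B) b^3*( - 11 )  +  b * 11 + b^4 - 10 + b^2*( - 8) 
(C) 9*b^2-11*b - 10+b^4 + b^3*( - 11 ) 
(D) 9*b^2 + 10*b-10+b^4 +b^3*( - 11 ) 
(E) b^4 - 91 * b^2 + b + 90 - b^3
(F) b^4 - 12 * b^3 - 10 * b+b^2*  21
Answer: A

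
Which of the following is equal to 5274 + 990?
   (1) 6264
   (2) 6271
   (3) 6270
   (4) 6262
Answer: 1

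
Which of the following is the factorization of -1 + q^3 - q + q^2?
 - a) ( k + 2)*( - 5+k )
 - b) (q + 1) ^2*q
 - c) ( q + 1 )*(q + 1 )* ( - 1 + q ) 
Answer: c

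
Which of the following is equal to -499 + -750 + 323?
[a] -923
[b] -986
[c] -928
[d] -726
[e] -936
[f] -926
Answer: f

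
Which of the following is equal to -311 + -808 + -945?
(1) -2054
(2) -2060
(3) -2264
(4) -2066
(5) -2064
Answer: 5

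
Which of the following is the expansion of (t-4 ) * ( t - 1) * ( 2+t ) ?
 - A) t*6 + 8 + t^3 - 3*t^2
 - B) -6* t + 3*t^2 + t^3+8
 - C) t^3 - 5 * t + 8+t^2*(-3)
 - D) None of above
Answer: D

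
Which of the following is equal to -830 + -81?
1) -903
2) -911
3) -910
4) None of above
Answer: 2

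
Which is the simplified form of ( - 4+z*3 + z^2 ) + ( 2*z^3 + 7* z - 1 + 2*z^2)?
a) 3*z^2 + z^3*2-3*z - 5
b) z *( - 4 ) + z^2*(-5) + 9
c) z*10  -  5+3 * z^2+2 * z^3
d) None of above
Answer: c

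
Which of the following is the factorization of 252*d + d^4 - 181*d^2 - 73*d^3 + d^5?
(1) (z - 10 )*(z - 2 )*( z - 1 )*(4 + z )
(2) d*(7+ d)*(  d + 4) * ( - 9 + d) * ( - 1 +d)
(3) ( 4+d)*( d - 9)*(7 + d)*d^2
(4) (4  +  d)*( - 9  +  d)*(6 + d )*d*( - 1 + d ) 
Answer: 2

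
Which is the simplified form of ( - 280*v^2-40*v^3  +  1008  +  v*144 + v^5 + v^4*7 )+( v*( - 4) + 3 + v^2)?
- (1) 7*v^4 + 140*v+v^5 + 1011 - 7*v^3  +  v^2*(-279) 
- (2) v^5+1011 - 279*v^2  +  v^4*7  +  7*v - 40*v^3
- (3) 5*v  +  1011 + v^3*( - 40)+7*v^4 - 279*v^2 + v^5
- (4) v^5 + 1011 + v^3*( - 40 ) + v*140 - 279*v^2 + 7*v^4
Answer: 4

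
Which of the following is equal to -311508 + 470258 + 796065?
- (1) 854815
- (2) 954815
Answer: 2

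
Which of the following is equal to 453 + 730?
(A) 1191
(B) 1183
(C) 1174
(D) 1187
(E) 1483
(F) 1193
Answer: B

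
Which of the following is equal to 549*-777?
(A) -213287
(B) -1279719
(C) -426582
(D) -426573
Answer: D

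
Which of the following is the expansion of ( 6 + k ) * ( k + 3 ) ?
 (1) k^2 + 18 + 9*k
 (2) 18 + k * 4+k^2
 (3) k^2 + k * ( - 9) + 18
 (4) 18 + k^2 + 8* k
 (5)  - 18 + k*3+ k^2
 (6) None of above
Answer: 1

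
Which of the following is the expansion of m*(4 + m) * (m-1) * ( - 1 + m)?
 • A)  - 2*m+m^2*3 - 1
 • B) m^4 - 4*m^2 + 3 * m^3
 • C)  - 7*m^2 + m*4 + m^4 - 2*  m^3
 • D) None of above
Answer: D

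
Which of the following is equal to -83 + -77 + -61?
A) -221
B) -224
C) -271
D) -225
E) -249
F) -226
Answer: A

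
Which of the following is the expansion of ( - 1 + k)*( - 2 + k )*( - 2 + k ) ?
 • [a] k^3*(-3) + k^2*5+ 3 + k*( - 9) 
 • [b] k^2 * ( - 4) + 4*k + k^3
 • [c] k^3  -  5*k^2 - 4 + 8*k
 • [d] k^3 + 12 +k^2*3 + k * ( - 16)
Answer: c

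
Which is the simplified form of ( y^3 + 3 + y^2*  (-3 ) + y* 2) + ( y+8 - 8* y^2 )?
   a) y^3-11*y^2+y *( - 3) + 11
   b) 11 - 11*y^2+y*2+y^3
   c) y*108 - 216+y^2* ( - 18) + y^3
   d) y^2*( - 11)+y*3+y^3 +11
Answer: d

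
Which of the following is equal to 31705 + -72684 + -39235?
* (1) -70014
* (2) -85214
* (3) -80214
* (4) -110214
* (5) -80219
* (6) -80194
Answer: 3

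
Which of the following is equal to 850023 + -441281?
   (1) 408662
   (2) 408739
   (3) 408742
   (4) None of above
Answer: 3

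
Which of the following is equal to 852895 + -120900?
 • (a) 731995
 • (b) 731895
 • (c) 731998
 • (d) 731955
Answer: a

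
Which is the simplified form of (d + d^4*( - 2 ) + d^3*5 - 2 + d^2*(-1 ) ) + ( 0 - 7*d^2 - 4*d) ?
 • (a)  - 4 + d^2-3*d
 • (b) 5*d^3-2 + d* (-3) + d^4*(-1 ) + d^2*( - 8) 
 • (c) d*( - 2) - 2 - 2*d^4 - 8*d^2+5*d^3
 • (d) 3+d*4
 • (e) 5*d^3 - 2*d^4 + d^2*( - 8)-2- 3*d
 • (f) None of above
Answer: e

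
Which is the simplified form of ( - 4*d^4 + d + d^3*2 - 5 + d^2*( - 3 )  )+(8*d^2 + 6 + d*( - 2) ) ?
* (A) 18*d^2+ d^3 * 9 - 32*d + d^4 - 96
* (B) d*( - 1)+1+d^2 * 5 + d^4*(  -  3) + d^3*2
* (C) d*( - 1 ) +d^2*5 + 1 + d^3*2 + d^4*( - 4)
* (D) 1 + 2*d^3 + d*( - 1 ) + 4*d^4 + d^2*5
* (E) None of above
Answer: C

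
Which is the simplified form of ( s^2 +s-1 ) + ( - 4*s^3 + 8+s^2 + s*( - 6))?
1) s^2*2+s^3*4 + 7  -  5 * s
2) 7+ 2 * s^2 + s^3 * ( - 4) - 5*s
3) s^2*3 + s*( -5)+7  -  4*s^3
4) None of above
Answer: 2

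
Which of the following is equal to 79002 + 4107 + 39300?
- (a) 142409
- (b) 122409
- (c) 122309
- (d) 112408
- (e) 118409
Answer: b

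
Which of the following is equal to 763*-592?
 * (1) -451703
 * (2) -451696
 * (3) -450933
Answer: 2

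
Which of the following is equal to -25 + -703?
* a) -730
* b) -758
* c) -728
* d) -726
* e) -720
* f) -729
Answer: c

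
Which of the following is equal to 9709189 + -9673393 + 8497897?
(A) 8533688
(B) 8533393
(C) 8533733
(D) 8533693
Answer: D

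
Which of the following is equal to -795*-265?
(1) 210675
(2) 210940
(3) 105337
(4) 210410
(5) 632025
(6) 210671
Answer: 1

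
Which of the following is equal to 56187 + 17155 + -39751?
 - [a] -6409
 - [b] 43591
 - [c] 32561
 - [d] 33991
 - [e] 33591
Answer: e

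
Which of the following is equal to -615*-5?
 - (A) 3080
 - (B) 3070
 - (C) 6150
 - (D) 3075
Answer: D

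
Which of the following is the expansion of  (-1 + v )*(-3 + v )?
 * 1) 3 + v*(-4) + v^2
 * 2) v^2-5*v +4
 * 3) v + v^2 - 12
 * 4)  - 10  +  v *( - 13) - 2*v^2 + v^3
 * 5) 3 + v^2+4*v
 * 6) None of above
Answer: 1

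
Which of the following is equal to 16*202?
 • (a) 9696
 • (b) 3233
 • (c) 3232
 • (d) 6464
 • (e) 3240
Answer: c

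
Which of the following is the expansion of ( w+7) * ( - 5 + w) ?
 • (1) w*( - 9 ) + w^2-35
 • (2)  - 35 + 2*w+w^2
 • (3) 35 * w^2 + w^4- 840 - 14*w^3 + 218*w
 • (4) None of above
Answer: 2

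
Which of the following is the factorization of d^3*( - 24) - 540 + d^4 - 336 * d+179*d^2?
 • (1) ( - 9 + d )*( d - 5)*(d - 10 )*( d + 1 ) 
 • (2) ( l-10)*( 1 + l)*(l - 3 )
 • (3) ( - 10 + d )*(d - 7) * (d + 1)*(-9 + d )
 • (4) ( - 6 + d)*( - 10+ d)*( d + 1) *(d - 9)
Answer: 4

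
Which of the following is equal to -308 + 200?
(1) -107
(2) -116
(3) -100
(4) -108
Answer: 4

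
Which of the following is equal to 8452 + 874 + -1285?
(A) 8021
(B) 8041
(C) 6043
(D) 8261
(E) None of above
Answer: B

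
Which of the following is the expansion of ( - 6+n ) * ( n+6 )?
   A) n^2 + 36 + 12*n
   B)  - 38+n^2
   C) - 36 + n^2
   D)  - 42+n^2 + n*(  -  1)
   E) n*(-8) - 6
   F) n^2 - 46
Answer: C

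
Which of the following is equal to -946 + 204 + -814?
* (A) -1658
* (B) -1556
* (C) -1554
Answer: B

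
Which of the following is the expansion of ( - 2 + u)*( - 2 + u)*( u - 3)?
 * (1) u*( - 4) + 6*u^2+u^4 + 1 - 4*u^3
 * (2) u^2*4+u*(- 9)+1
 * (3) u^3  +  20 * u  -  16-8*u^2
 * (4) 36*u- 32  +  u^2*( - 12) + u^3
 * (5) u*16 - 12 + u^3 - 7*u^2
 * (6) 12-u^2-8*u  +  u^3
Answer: 5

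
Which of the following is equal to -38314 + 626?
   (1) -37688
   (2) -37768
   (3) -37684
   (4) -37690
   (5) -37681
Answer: 1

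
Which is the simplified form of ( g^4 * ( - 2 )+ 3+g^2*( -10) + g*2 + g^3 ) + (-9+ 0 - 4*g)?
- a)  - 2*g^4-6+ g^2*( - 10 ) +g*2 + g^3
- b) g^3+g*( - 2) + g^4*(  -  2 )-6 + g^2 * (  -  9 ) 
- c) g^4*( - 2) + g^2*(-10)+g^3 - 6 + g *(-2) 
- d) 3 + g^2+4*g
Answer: c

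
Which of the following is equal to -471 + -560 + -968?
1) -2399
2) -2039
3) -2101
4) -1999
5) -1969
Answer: 4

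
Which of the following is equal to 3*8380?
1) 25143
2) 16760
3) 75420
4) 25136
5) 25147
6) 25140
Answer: 6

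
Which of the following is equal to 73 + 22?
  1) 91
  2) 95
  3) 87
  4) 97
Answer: 2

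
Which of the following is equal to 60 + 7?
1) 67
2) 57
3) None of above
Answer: 1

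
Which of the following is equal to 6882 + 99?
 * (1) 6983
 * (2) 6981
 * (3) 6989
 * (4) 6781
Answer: 2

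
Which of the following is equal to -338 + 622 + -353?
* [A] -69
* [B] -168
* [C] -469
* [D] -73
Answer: A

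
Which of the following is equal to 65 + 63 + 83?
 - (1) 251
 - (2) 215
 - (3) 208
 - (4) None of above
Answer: 4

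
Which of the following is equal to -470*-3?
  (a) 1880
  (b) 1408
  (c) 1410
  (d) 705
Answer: c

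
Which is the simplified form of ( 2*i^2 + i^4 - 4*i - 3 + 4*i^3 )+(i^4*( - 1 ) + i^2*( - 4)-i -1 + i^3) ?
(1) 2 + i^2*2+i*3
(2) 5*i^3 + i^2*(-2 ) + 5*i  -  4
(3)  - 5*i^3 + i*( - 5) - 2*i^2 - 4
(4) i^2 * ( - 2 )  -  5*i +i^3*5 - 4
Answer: 4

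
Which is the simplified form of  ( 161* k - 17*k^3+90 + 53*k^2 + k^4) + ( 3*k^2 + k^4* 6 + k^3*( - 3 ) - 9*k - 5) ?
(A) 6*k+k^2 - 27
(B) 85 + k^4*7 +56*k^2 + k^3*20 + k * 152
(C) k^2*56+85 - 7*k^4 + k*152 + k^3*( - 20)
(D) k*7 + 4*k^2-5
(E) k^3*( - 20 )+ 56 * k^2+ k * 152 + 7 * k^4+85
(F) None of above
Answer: E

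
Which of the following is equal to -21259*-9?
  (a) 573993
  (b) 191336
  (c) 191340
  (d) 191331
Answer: d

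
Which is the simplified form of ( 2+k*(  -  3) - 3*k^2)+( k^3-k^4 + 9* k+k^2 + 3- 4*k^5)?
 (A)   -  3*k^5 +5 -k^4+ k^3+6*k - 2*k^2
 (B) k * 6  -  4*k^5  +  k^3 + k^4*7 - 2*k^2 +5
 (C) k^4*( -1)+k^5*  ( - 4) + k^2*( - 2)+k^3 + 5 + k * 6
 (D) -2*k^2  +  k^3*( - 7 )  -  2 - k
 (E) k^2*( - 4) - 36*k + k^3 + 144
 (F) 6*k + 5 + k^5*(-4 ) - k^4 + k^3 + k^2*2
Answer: C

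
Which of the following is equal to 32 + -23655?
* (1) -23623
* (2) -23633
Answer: 1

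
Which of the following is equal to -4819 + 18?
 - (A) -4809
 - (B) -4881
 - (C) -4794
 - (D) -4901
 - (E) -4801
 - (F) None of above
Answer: E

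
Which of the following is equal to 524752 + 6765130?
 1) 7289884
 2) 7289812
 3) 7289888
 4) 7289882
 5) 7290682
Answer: 4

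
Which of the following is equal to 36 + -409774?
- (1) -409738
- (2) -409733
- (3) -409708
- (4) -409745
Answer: 1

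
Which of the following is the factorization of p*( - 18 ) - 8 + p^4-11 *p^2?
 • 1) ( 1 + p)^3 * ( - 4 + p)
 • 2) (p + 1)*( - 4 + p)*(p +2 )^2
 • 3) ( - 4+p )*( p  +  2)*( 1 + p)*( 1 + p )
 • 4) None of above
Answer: 3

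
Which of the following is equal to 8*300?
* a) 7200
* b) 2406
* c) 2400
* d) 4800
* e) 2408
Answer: c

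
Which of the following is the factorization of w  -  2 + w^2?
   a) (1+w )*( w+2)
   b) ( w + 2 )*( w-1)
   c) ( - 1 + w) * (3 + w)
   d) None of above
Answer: b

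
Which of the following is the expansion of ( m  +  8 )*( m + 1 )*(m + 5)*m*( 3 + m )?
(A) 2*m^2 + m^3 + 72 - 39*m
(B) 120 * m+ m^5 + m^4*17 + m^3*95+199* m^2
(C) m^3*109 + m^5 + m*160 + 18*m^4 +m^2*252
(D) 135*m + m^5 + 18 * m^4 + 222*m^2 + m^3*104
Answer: B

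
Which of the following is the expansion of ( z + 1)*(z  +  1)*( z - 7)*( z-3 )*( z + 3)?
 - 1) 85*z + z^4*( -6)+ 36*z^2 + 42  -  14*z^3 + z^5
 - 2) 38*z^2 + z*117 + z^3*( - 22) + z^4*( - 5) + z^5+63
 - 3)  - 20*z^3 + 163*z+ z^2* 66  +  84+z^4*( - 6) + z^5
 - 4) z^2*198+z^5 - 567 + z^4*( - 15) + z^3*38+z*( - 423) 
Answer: 2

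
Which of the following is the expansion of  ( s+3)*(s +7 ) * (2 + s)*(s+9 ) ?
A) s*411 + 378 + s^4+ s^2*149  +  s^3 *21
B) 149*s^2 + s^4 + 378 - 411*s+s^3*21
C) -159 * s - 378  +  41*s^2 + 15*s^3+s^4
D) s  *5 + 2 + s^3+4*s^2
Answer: A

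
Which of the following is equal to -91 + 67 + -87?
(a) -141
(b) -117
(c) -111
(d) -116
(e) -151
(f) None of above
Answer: c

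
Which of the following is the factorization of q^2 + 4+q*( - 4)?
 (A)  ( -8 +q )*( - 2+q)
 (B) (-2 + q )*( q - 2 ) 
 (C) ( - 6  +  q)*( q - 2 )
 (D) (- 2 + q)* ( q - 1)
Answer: B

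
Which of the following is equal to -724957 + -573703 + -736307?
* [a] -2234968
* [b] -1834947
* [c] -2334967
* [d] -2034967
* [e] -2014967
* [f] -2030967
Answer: d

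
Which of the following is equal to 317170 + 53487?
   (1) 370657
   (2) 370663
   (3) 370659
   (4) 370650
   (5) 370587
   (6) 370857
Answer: 1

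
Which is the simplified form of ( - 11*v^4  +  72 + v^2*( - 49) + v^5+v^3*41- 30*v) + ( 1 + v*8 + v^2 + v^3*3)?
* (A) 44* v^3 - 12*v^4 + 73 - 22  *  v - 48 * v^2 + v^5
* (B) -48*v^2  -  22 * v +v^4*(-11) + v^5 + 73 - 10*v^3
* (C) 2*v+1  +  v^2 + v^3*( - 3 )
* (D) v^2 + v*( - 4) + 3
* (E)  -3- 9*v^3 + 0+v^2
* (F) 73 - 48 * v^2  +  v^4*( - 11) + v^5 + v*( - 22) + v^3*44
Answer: F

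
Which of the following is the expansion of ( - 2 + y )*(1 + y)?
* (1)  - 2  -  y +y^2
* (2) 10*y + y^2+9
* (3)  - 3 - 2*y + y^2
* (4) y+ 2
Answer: 1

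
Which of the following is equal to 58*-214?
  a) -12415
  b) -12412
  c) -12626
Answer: b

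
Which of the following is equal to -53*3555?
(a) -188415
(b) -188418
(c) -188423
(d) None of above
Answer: a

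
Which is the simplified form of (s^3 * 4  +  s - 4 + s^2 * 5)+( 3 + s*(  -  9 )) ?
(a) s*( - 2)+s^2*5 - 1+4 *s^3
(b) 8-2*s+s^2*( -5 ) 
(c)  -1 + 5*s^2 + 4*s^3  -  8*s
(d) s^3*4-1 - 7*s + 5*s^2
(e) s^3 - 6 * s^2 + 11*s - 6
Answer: c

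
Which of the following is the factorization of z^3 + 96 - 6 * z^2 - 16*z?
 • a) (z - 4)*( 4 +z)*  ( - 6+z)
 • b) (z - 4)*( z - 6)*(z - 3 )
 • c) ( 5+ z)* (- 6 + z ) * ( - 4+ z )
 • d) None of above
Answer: a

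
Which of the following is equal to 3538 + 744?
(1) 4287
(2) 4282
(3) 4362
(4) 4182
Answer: 2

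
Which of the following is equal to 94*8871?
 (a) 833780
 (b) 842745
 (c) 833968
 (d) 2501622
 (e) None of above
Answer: e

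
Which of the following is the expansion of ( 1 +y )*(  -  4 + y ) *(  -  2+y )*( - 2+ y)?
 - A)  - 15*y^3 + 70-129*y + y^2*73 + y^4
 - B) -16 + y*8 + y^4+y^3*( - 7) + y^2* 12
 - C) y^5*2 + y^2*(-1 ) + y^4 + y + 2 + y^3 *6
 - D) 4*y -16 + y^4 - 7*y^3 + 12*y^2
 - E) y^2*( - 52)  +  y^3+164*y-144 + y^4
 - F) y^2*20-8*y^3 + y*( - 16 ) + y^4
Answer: D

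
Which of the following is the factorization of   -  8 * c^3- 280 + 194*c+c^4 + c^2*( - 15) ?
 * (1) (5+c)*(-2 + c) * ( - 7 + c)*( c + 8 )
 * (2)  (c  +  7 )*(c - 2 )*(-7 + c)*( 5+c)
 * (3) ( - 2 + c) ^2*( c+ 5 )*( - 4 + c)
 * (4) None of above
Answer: 4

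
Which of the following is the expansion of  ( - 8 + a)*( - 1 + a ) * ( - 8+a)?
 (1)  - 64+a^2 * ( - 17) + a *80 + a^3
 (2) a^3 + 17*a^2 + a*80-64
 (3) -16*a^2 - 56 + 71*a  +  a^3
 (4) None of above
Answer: 1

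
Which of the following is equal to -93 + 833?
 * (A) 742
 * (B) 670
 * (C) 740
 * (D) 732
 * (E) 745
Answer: C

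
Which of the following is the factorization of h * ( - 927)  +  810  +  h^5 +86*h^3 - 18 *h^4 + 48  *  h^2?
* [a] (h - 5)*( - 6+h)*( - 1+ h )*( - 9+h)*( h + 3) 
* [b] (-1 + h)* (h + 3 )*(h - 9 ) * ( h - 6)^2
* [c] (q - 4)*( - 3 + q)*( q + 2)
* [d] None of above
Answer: a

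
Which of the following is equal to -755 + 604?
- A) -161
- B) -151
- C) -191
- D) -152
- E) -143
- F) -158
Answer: B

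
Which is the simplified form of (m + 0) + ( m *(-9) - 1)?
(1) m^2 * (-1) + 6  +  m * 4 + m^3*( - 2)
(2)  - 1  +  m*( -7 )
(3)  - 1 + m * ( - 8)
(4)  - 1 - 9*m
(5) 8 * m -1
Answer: 3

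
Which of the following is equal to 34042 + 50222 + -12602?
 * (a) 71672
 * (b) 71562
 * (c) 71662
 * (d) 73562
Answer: c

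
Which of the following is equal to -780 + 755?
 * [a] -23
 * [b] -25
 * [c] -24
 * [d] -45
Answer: b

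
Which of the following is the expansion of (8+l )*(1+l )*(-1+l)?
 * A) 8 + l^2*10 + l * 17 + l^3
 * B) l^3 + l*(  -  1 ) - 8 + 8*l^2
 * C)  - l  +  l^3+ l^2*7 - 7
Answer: B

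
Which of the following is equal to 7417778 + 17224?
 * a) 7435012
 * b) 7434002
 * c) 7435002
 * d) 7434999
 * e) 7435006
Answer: c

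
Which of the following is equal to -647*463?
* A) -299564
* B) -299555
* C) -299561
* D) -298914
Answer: C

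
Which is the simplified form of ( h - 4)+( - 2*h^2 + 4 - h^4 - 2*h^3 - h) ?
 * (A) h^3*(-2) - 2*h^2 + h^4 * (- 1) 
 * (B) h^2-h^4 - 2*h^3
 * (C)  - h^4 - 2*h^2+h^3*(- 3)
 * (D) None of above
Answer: A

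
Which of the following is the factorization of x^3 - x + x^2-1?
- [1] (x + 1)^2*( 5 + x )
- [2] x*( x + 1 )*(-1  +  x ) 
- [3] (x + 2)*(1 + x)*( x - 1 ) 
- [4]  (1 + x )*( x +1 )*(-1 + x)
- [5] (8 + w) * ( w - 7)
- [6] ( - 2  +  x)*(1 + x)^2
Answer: 4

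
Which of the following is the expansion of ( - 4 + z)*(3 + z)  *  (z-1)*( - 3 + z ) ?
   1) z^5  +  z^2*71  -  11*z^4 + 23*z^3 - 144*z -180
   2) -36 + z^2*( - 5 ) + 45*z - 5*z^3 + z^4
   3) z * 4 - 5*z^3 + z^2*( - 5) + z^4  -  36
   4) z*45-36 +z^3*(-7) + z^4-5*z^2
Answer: 2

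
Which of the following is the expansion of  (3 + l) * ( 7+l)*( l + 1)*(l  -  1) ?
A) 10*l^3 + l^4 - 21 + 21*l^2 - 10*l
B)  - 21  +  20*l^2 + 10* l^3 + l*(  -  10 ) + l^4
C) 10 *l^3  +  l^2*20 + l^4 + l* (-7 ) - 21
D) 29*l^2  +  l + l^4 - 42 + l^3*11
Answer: B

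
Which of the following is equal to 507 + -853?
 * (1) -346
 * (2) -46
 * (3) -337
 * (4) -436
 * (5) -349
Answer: 1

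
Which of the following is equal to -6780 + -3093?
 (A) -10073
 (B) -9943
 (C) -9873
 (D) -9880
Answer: C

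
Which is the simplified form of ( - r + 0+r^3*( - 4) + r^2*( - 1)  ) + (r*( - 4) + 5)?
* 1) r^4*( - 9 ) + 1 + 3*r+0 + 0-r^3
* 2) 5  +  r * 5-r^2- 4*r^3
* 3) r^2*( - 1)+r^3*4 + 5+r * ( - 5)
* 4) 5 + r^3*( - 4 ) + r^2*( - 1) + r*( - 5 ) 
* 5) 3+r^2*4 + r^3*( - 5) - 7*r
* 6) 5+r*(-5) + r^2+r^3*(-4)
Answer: 4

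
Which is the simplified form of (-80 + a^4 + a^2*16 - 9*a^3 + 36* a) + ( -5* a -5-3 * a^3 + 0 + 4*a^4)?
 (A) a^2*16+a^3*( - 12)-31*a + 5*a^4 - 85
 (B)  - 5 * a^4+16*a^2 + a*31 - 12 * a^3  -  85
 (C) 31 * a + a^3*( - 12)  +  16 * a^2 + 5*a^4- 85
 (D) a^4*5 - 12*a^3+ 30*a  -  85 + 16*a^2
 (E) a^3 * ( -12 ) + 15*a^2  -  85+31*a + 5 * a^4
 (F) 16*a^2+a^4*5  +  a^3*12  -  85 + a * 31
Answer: C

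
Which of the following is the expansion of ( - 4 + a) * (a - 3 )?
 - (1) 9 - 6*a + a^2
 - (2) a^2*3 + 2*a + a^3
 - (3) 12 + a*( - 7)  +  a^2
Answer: 3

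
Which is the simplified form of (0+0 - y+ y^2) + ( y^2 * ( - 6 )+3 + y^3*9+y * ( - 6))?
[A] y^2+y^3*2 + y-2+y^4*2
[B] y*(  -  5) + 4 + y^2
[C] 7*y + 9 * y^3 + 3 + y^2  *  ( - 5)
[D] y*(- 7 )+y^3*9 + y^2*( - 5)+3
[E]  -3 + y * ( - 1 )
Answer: D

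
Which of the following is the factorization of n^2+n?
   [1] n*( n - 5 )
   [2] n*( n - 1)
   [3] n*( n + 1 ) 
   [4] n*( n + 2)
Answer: 3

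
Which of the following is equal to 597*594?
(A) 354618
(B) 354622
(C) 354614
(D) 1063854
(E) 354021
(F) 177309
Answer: A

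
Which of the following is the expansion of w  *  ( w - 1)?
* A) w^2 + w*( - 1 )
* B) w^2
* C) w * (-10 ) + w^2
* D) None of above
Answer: A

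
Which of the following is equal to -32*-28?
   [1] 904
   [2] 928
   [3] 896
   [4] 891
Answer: 3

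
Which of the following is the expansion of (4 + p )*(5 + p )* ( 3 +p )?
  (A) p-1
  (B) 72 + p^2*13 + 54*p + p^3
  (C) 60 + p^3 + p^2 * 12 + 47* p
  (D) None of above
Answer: C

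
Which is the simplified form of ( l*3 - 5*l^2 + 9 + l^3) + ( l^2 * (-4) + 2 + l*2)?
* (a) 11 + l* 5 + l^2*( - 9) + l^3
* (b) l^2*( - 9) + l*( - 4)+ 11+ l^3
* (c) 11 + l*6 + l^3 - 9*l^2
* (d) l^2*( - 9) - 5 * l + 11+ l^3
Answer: a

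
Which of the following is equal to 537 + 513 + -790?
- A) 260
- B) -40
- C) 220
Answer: A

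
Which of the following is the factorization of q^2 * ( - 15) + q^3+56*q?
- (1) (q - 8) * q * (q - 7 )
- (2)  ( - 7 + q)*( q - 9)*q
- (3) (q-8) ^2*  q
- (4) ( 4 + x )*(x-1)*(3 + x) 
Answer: 1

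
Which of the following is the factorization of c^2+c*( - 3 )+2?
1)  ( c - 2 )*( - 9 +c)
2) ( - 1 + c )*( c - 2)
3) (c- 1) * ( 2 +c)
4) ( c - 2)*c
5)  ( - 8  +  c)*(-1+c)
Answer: 2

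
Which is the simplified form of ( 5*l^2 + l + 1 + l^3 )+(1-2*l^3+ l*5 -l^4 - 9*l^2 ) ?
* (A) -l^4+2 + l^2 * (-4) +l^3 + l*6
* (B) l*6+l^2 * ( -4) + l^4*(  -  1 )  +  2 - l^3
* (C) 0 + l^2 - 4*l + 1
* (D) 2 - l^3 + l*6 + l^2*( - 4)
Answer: B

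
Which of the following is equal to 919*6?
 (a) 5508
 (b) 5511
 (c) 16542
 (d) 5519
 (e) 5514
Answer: e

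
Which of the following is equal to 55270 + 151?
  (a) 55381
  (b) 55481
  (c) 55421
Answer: c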